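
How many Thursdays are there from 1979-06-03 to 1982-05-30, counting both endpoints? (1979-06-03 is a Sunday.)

156

1979-06-03 is a Sunday; the first Thursday on or after it is 1979-06-07 (4 days later).
From 1979-06-07 to 1982-05-30: 207 + 366 + 365 + 150 = 1088 days (rest of 1979, 1980, 1981, to 1982-05-30 in 1982).
1088 ÷ 7 = 155 full weeks with remainder 3, so 155 more Thursdays after the first → 156.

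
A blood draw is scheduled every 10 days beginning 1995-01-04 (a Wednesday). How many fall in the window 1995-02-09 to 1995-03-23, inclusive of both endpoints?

4

Occurrences land 10·i days after 1995-01-04 for i = 0, 1, 2, …
1995-02-09 is 36 days after the start; 36 ÷ 10 = 3 remainder 6; since the remainder is 6, round up to i = 4. First occurrence in the window: #5 on 1995-02-13 (4×10 = 40 days in).
1995-03-23 is 78 days after the start; 78 ÷ 10 = 7 remainder 8. Last occurrence in the window: #8 on 1995-03-15.
Occurrences #5 through #8: 4 in total.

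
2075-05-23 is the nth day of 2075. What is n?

143

Days in months before May: 31 + 28 + 31 + 30 = 120.
Plus 23 days into May → day 143.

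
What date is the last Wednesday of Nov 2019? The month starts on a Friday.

Nov 27, 2019

Nov 2019 begins on a Friday, so the first Wednesday is Nov 6 (5 days later).
Nov 2019 has 30 days. Adding weeks: 6, 13, 20, 27 — the last one ≤ 30 is the 27th.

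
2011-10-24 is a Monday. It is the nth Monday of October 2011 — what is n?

Day 24 falls in week ⌈24/7⌉ of the month.
Days 1–7 hold the 1st Monday, 8–14 the 2nd, 15–21 the 3rd, 22–28 the 4th, 29–31 the 5th.
24 is in the range for the 4th.

4th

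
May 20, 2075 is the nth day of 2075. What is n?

140

Days in months before May: 31 + 28 + 31 + 30 = 120.
Plus 20 days into May → day 140.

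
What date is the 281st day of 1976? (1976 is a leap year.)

January has 31 days (281 − 31 = 250 remain).
February has 29 days (250 − 29 = 221 remain).
March has 31 days (221 − 31 = 190 remain).
April has 30 days (190 − 30 = 160 remain).
May has 31 days (160 − 31 = 129 remain).
June has 30 days (129 − 30 = 99 remain).
July has 31 days (99 − 31 = 68 remain).
August has 31 days (68 − 31 = 37 remain).
September has 30 days (37 − 30 = 7 remain).
7 into October → October 7.

7 October 1976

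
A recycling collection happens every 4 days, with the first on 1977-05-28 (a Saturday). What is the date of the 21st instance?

1977-08-16

The 21st occurrence is 20 intervals after the first: 20 × 4 = 80 days after 1977-05-28.
May has 31 days — 3 days to the end of May leaves 77.
June has 30 days (47 left).
July has 31 days (16 left).
16 days into August → 1977-08-16.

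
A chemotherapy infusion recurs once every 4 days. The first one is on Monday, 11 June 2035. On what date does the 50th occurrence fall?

The 50th occurrence is 49 intervals after the first: 49 × 4 = 196 days after 11 June 2035.
June has 30 days — 19 days to the end of June leaves 177.
July has 31 days (146 left).
August has 31 days (115 left).
September has 30 days (85 left).
October has 31 days (54 left).
November has 30 days (24 left).
24 days into December → 24 December 2035.

24 December 2035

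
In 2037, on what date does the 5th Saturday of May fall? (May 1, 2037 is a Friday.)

30 May 2037

May 2037 begins on a Friday, so the first Saturday is May 2 (1 day later).
The 5th Saturday is 4 weeks later: 2 + 28 = 30.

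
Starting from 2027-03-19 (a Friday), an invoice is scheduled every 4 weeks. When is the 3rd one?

2027-05-14

The 3rd occurrence is 2 intervals after the first: 2 × 28 = 56 days after 2027-03-19.
March has 31 days — 12 days to the end of March leaves 44.
April has 30 days (14 left).
14 days into May → 2027-05-14.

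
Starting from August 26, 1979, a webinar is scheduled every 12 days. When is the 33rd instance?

The 33rd occurrence is 32 intervals after the first: 32 × 12 = 384 days after August 26, 1979.
August has 31 days — 5 days to the end of August leaves 379.
September has 30 days (349 left).
October has 31 days (318 left).
November has 30 days (288 left).
December has 31 days (257 left).
January has 31 days (226 left).
February has 29 days (197 left).
March has 31 days (166 left).
April has 30 days (136 left).
May has 31 days (105 left).
June has 30 days (75 left).
July has 31 days (44 left).
August has 31 days (13 left).
13 days into September → September 13, 1980.

September 13, 1980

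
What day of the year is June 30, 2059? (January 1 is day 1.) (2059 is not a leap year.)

181

Days in months before June: 31 + 28 + 31 + 30 + 31 = 151.
Plus 30 days into June → day 181.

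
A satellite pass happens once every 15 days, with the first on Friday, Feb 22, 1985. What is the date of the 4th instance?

The 4th occurrence is 3 intervals after the first: 3 × 15 = 45 days after Feb 22, 1985.
Feb has 28 days — 6 days to the end of Feb leaves 39.
Mar has 31 days (8 left).
8 days into Apr → Apr 8, 1985.

Apr 8, 1985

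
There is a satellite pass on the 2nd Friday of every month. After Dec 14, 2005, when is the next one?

Jan 13, 2006

Dec 2005 starts on a Thursday; its first Friday is the 2nd, so the 2nd Friday is the 9th — Dec 9, 2005.
That is not after Dec 14, 2005, so look at Jan 2006.
Jan 2006 starts on a Sunday; its first Friday is the 6th, so the 2nd Friday is the 13th — Jan 13, 2006.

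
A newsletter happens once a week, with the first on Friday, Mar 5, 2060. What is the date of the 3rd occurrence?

The 3rd occurrence is 2 intervals after the first: 2 × 7 = 14 days after Mar 5, 2060.
14 days later is Mar 19, 2060.

Mar 19, 2060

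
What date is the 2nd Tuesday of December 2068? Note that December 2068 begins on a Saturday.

December 11, 2068

December 2068 begins on a Saturday, so the first Tuesday is December 4 (3 days later).
The 2nd Tuesday is 1 weeks later: 4 + 7 = 11.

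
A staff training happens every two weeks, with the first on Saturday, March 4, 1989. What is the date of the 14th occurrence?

September 2, 1989

The 14th occurrence is 13 intervals after the first: 13 × 14 = 182 days after March 4, 1989.
March has 31 days — 27 days to the end of March leaves 155.
April has 30 days (125 left).
May has 31 days (94 left).
June has 30 days (64 left).
July has 31 days (33 left).
August has 31 days (2 left).
2 days into September → September 2, 1989.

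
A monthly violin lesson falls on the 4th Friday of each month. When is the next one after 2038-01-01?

January 2038 starts on a Friday; its first Friday is the 1st, so the 4th Friday is the 22nd — 2038-01-22.
2038-01-22 is after 2038-01-01, so that is the next one.

2038-01-22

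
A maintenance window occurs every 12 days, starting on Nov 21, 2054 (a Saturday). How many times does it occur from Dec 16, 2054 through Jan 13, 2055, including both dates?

Occurrences land 12·i days after Nov 21, 2054 for i = 0, 1, 2, …
Dec 16, 2054 is 25 days after the start; 25 ÷ 12 = 2 remainder 1; since the remainder is 1, round up to i = 3. First occurrence in the window: #4 on Dec 27, 2054 (3×12 = 36 days in).
Jan 13, 2055 is 53 days after the start; 53 ÷ 12 = 4 remainder 5. Last occurrence in the window: #5 on Jan 8, 2055.
Occurrences #4 through #5: 2 in total.

2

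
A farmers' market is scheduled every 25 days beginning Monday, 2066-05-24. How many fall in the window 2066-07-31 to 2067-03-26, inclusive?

10

Occurrences land 25·i days after 2066-05-24 for i = 0, 1, 2, …
2066-07-31 is 68 days after the start; 68 ÷ 25 = 2 remainder 18; since the remainder is 18, round up to i = 3. First occurrence in the window: #4 on 2066-08-07 (3×25 = 75 days in).
2067-03-26 is 306 days after the start; 306 ÷ 25 = 12 remainder 6. Last occurrence in the window: #13 on 2067-03-20.
Occurrences #4 through #13: 10 in total.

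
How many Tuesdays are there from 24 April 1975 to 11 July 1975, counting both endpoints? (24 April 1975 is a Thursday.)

24 April 1975 is a Thursday; the first Tuesday on or after it is 29 April 1975 (5 days later).
From 29 April 1975 to 11 July 1975: 1 + 31 + 30 + 11 = 73 days (rest of April, May, June, July).
73 ÷ 7 = 10 full weeks with remainder 3, so 10 more Tuesdays after the first → 11.

11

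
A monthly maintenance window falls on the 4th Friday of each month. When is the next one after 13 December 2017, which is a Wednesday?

December 2017 starts on a Friday; its first Friday is the 1st, so the 4th Friday is the 22nd — 22 December 2017.
22 December 2017 is after 13 December 2017, so that is the next one.

22 December 2017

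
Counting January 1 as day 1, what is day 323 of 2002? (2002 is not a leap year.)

November 19, 2002

January has 31 days (323 − 31 = 292 remain).
February has 28 days (292 − 28 = 264 remain).
March has 31 days (264 − 31 = 233 remain).
April has 30 days (233 − 30 = 203 remain).
May has 31 days (203 − 31 = 172 remain).
June has 30 days (172 − 30 = 142 remain).
July has 31 days (142 − 31 = 111 remain).
August has 31 days (111 − 31 = 80 remain).
September has 30 days (80 − 30 = 50 remain).
October has 31 days (50 − 31 = 19 remain).
19 into November → November 19.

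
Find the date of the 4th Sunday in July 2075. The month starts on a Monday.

28 July 2075

July 2075 begins on a Monday, so the first Sunday is July 7 (6 days later).
The 4th Sunday is 3 weeks later: 7 + 21 = 28.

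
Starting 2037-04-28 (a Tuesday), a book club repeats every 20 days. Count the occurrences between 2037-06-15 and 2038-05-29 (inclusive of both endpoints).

17

Occurrences land 20·i days after 2037-04-28 for i = 0, 1, 2, …
2037-06-15 is 48 days after the start; 48 ÷ 20 = 2 remainder 8; since the remainder is 8, round up to i = 3. First occurrence in the window: #4 on 2037-06-27 (3×20 = 60 days in).
2038-05-29 is 396 days after the start; 396 ÷ 20 = 19 remainder 16. Last occurrence in the window: #20 on 2038-05-13.
Occurrences #4 through #20: 17 in total.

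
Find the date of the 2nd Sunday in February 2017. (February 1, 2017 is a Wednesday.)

2017-02-12

February 2017 begins on a Wednesday, so the first Sunday is February 5 (4 days later).
The 2nd Sunday is 1 weeks later: 5 + 7 = 12.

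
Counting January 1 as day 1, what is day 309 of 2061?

5 November 2061

January has 31 days (309 − 31 = 278 remain).
February has 28 days (278 − 28 = 250 remain).
March has 31 days (250 − 31 = 219 remain).
April has 30 days (219 − 30 = 189 remain).
May has 31 days (189 − 31 = 158 remain).
June has 30 days (158 − 30 = 128 remain).
July has 31 days (128 − 31 = 97 remain).
August has 31 days (97 − 31 = 66 remain).
September has 30 days (66 − 30 = 36 remain).
October has 31 days (36 − 31 = 5 remain).
5 into November → November 5.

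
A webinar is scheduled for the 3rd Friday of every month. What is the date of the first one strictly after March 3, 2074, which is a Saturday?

March 16, 2074

March 2074 starts on a Thursday; its first Friday is the 2nd, so the 3rd Friday is the 16th — March 16, 2074.
March 16, 2074 is after March 3, 2074, so that is the next one.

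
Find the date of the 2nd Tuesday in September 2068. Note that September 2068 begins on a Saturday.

11 September 2068

September 2068 begins on a Saturday, so the first Tuesday is September 4 (3 days later).
The 2nd Tuesday is 1 weeks later: 4 + 7 = 11.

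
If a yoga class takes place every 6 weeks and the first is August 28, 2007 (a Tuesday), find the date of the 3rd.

November 20, 2007

The 3rd occurrence is 2 intervals after the first: 2 × 42 = 84 days after August 28, 2007.
August has 31 days — 3 days to the end of August leaves 81.
September has 30 days (51 left).
October has 31 days (20 left).
20 days into November → November 20, 2007.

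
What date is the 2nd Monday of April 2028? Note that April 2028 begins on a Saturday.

April 2028 begins on a Saturday, so the first Monday is April 3 (2 days later).
The 2nd Monday is 1 weeks later: 3 + 7 = 10.

10 April 2028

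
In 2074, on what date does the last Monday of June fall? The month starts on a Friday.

June 25, 2074

June 2074 begins on a Friday, so the first Monday is June 4 (3 days later).
June 2074 has 30 days. Adding weeks: 4, 11, 18, 25 — the last one ≤ 30 is the 25th.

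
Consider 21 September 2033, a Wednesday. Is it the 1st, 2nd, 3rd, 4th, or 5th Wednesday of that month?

3rd

Day 21 falls in week ⌈21/7⌉ of the month.
Days 1–7 hold the 1st Wednesday, 8–14 the 2nd, 15–21 the 3rd, 22–28 the 4th, 29–31 the 5th.
21 is in the range for the 3rd.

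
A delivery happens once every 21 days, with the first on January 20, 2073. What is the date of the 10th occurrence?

The 10th occurrence is 9 intervals after the first: 9 × 21 = 189 days after January 20, 2073.
January has 31 days — 11 days to the end of January leaves 178.
February has 28 days (150 left).
March has 31 days (119 left).
April has 30 days (89 left).
May has 31 days (58 left).
June has 30 days (28 left).
28 days into July → July 28, 2073.

July 28, 2073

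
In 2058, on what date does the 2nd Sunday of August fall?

The first Sunday of August 2058 is August 4.
The 2nd Sunday is 1 weeks later: 4 + 7 = 11.

August 11, 2058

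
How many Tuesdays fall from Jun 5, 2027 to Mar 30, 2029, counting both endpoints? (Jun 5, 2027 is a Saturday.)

Jun 5, 2027 is a Saturday; the first Tuesday on or after it is Jun 8, 2027 (3 days later).
From Jun 8, 2027 to Mar 30, 2029: 206 + 366 + 89 = 661 days (rest of 2027, 2028, to Mar 30, 2029 in 2029).
661 ÷ 7 = 94 full weeks with remainder 3, so 94 more Tuesdays after the first → 95.

95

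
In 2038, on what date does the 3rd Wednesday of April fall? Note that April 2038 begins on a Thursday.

April 2038 begins on a Thursday, so the first Wednesday is April 7 (6 days later).
The 3rd Wednesday is 2 weeks later: 7 + 14 = 21.

21 April 2038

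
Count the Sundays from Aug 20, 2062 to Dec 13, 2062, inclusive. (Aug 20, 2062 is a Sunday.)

Aug 20, 2062 is a Sunday; the first Sunday on or after it is Aug 20, 2062.
From Aug 20, 2062 to Dec 13, 2062: 11 + 30 + 31 + 30 + 13 = 115 days (rest of Aug, Sep, Oct, Nov, Dec).
115 ÷ 7 = 16 full weeks with remainder 3, so 16 more Sundays after the first → 17.

17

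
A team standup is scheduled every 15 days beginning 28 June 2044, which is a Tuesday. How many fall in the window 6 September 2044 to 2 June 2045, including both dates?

18

Occurrences land 15·i days after 28 June 2044 for i = 0, 1, 2, …
6 September 2044 is 70 days after the start; 70 ÷ 15 = 4 remainder 10; since the remainder is 10, round up to i = 5. First occurrence in the window: #6 on 11 September 2044 (5×15 = 75 days in).
2 June 2045 is 339 days after the start; 339 ÷ 15 = 22 remainder 9. Last occurrence in the window: #23 on 24 May 2045.
Occurrences #6 through #23: 18 in total.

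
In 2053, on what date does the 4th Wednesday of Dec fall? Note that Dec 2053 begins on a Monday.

Dec 2053 begins on a Monday, so the first Wednesday is Dec 3 (2 days later).
The 4th Wednesday is 3 weeks later: 3 + 21 = 24.

Dec 24, 2053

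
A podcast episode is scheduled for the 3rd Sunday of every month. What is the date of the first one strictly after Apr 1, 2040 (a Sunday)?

Apr 2040 starts on a Sunday; its first Sunday is the 1st, so the 3rd Sunday is the 15th — Apr 15, 2040.
Apr 15, 2040 is after Apr 1, 2040, so that is the next one.

Apr 15, 2040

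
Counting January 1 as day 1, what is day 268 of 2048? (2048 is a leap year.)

January has 31 days (268 − 31 = 237 remain).
February has 29 days (237 − 29 = 208 remain).
March has 31 days (208 − 31 = 177 remain).
April has 30 days (177 − 30 = 147 remain).
May has 31 days (147 − 31 = 116 remain).
June has 30 days (116 − 30 = 86 remain).
July has 31 days (86 − 31 = 55 remain).
August has 31 days (55 − 31 = 24 remain).
24 into September → September 24.

2048-09-24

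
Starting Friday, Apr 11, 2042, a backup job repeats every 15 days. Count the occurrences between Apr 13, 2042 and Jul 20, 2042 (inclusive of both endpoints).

6

Occurrences land 15·i days after Apr 11, 2042 for i = 0, 1, 2, …
Apr 13, 2042 is 2 days after the start; 2 ÷ 15 = 0 remainder 2; since the remainder is 2, round up to i = 1. First occurrence in the window: #2 on Apr 26, 2042 (1×15 = 15 days in).
Jul 20, 2042 is 100 days after the start; 100 ÷ 15 = 6 remainder 10. Last occurrence in the window: #7 on Jul 10, 2042.
Occurrences #2 through #7: 6 in total.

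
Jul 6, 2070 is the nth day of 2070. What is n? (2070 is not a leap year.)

187

Days in months before Jul: 31 + 28 + 31 + 30 + 31 + 30 = 181.
Plus 6 days into Jul → day 187.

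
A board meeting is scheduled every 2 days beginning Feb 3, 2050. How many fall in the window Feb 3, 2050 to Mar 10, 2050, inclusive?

Occurrences land 2·i days after Feb 3, 2050 for i = 0, 1, 2, …
The window opens on the start date, so the first occurrence inside is #1 on Feb 3, 2050.
Mar 10, 2050 is 35 days after the start; 35 ÷ 2 = 17 remainder 1. Last occurrence in the window: #18 on Mar 9, 2050.
Occurrences #1 through #18: 18 in total.

18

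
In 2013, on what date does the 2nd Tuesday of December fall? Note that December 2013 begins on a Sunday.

2013-12-10

December 2013 begins on a Sunday, so the first Tuesday is December 3 (2 days later).
The 2nd Tuesday is 1 weeks later: 3 + 7 = 10.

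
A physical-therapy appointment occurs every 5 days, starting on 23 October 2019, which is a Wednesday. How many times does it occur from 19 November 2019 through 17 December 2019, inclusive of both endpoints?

Occurrences land 5·i days after 23 October 2019 for i = 0, 1, 2, …
19 November 2019 is 27 days after the start; 27 ÷ 5 = 5 remainder 2; since the remainder is 2, round up to i = 6. First occurrence in the window: #7 on 22 November 2019 (6×5 = 30 days in).
17 December 2019 is 55 days after the start; 55 ÷ 5 = 11 remainder 0. Last occurrence in the window: #12 on 17 December 2019.
Occurrences #7 through #12: 6 in total.

6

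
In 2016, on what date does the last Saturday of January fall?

30 January 2016

The first Saturday of January 2016 is January 2.
January 2016 has 31 days. Adding weeks: 2, 9, 16, 23, 30 — the last one ≤ 31 is the 30th.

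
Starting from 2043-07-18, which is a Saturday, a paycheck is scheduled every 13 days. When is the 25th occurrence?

The 25th occurrence is 24 intervals after the first: 24 × 13 = 312 days after 2043-07-18.
July has 31 days — 13 days to the end of July leaves 299.
August has 31 days (268 left).
September has 30 days (238 left).
October has 31 days (207 left).
November has 30 days (177 left).
December has 31 days (146 left).
January has 31 days (115 left).
February has 29 days (86 left).
March has 31 days (55 left).
April has 30 days (25 left).
25 days into May → 2044-05-25.

2044-05-25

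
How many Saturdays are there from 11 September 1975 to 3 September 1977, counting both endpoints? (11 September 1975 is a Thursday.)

11 September 1975 is a Thursday; the first Saturday on or after it is 13 September 1975 (2 days later).
From 13 September 1975 to 3 September 1977: 109 + 366 + 246 = 721 days (rest of 1975, 1976, to 3 September 1977 in 1977).
721 ÷ 7 = 103 full weeks with remainder 0, so 103 more Saturdays after the first → 104.

104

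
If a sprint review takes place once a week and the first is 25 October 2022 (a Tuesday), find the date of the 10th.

27 December 2022

The 10th occurrence is 9 intervals after the first: 9 × 7 = 63 days after 25 October 2022.
October has 31 days — 6 days to the end of October leaves 57.
November has 30 days (27 left).
27 days into December → 27 December 2022.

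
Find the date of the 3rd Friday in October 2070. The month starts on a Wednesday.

October 2070 begins on a Wednesday, so the first Friday is October 3 (2 days later).
The 3rd Friday is 2 weeks later: 3 + 14 = 17.

17 October 2070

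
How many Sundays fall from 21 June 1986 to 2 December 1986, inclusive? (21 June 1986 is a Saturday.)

24

21 June 1986 is a Saturday; the first Sunday on or after it is 22 June 1986 (1 day later).
From 22 June 1986 to 2 December 1986: 8 + 31 + 31 + 30 + 31 + 30 + 2 = 163 days (rest of June, July, August, September, October, November, December).
163 ÷ 7 = 23 full weeks with remainder 2, so 23 more Sundays after the first → 24.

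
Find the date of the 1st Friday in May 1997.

May 1997 begins on a Thursday, so the first Friday is May 2 (1 day later).

May 2, 1997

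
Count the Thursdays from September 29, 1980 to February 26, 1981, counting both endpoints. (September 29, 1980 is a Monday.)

September 29, 1980 is a Monday; the first Thursday on or after it is October 2, 1980 (3 days later).
From October 2, 1980 to February 26, 1981: 29 + 30 + 31 + 31 + 26 = 147 days (rest of October, November, December, January, February).
147 ÷ 7 = 21 full weeks with remainder 0, so 21 more Thursdays after the first → 22.

22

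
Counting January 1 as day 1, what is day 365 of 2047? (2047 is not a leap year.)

2047-12-31

January has 31 days (365 − 31 = 334 remain).
February has 28 days (334 − 28 = 306 remain).
March has 31 days (306 − 31 = 275 remain).
April has 30 days (275 − 30 = 245 remain).
May has 31 days (245 − 31 = 214 remain).
June has 30 days (214 − 30 = 184 remain).
July has 31 days (184 − 31 = 153 remain).
August has 31 days (153 − 31 = 122 remain).
September has 30 days (122 − 30 = 92 remain).
October has 31 days (92 − 31 = 61 remain).
November has 30 days (61 − 30 = 31 remain).
31 into December → December 31.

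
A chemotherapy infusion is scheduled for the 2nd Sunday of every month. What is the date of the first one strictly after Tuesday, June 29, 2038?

July 11, 2038

June 2038 starts on a Tuesday; its first Sunday is the 6th, so the 2nd Sunday is the 13th — June 13, 2038.
That is not after June 29, 2038, so look at July 2038.
July 2038 starts on a Thursday; its first Sunday is the 4th, so the 2nd Sunday is the 11th — July 11, 2038.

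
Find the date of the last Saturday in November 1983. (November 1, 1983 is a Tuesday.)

26 November 1983

November 1983 begins on a Tuesday, so the first Saturday is November 5 (4 days later).
November 1983 has 30 days. Adding weeks: 5, 12, 19, 26 — the last one ≤ 30 is the 26th.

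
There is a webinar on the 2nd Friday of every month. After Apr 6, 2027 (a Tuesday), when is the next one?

Apr 9, 2027

Apr 2027 starts on a Thursday; its first Friday is the 2nd, so the 2nd Friday is the 9th — Apr 9, 2027.
Apr 9, 2027 is after Apr 6, 2027, so that is the next one.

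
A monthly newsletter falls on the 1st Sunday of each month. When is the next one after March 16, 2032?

April 4, 2032

March 2032 starts on a Monday, so its 1st Sunday is March 7, 2032 (6 days in).
That is not after March 16, 2032, so look at April 2032.
April 2032 starts on a Thursday, so its 1st Sunday is April 4, 2032 (3 days in).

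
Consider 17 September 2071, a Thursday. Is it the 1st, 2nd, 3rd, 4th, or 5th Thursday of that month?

3rd

Day 17 falls in week ⌈17/7⌉ of the month.
Days 1–7 hold the 1st Thursday, 8–14 the 2nd, 15–21 the 3rd, 22–28 the 4th, 29–31 the 5th.
17 is in the range for the 3rd.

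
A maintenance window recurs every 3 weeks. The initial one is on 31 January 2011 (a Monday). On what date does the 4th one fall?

The 4th occurrence is 3 intervals after the first: 3 × 21 = 63 days after 31 January 2011.
January has 31 days — 0 days to the end of January leaves 63.
February has 28 days (35 left).
March has 31 days (4 left).
4 days into April → 4 April 2011.

4 April 2011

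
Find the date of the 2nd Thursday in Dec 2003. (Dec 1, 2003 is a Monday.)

Dec 2003 begins on a Monday, so the first Thursday is Dec 4 (3 days later).
The 2nd Thursday is 1 weeks later: 4 + 7 = 11.

Dec 11, 2003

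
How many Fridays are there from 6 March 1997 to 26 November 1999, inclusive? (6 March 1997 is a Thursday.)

143

6 March 1997 is a Thursday; the first Friday on or after it is 7 March 1997 (1 day later).
From 7 March 1997 to 26 November 1999: 299 + 365 + 330 = 994 days (rest of 1997, 1998, to 26 November 1999 in 1999).
994 ÷ 7 = 142 full weeks with remainder 0, so 142 more Fridays after the first → 143.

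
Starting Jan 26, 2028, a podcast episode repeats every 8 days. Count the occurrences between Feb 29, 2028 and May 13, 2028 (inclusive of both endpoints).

9

Occurrences land 8·i days after Jan 26, 2028 for i = 0, 1, 2, …
Feb 29, 2028 is 34 days after the start; 34 ÷ 8 = 4 remainder 2; since the remainder is 2, round up to i = 5. First occurrence in the window: #6 on Mar 6, 2028 (5×8 = 40 days in).
May 13, 2028 is 108 days after the start; 108 ÷ 8 = 13 remainder 4. Last occurrence in the window: #14 on May 9, 2028.
Occurrences #6 through #14: 9 in total.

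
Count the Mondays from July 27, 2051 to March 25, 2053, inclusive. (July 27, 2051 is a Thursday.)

87

July 27, 2051 is a Thursday; the first Monday on or after it is July 31, 2051 (4 days later).
From July 31, 2051 to March 25, 2053: 153 + 366 + 84 = 603 days (rest of 2051, 2052, to March 25, 2053 in 2053).
603 ÷ 7 = 86 full weeks with remainder 1, so 86 more Mondays after the first → 87.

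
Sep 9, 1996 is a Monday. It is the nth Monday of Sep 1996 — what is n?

Day 9 falls in week ⌈9/7⌉ of the month.
Days 1–7 hold the 1st Monday, 8–14 the 2nd, 15–21 the 3rd, 22–28 the 4th, 29–31 the 5th.
9 is in the range for the 2nd.

2nd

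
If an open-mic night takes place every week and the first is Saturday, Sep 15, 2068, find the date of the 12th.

The 12th occurrence is 11 intervals after the first: 11 × 7 = 77 days after Sep 15, 2068.
Sep has 30 days — 15 days to the end of Sep leaves 62.
Oct has 31 days (31 left).
Nov has 30 days (1 left).
1 day into Dec → Dec 1, 2068.

Dec 1, 2068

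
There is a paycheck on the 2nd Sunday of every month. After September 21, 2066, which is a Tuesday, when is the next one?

September 2066 starts on a Wednesday; its first Sunday is the 5th, so the 2nd Sunday is the 12th — September 12, 2066.
That is not after September 21, 2066, so look at October 2066.
October 2066 starts on a Friday; its first Sunday is the 3rd, so the 2nd Sunday is the 10th — October 10, 2066.

October 10, 2066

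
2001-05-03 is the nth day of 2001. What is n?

Days in months before May: 31 + 28 + 31 + 30 = 120.
Plus 3 days into May → day 123.

123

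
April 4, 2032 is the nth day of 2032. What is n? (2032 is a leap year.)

95

Days in months before April: 31 + 29 + 31 = 91.
Plus 4 days into April → day 95.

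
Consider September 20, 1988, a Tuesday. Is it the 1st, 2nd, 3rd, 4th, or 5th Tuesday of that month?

3rd

Day 20 falls in week ⌈20/7⌉ of the month.
Days 1–7 hold the 1st Tuesday, 8–14 the 2nd, 15–21 the 3rd, 22–28 the 4th, 29–31 the 5th.
20 is in the range for the 3rd.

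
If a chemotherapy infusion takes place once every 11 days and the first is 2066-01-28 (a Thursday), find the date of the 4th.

The 4th occurrence is 3 intervals after the first: 3 × 11 = 33 days after 2066-01-28.
January has 31 days — 3 days to the end of January leaves 30.
February has 28 days (2 left).
2 days into March → 2066-03-02.

2066-03-02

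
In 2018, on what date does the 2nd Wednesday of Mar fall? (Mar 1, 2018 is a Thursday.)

Mar 14, 2018

Mar 2018 begins on a Thursday, so the first Wednesday is Mar 7 (6 days later).
The 2nd Wednesday is 1 weeks later: 7 + 7 = 14.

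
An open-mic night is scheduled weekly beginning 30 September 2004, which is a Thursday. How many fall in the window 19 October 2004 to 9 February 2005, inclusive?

16

Occurrences land 7·i days after 30 September 2004 for i = 0, 1, 2, …
19 October 2004 is 19 days after the start; 19 ÷ 7 = 2 remainder 5; since the remainder is 5, round up to i = 3. First occurrence in the window: #4 on 21 October 2004 (3×7 = 21 days in).
9 February 2005 is 132 days after the start; 132 ÷ 7 = 18 remainder 6. Last occurrence in the window: #19 on 3 February 2005.
Occurrences #4 through #19: 16 in total.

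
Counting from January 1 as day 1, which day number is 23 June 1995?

174

Days in months before June: 31 + 28 + 31 + 30 + 31 = 151.
Plus 23 days into June → day 174.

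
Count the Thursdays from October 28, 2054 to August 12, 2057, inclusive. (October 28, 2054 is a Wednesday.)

146

October 28, 2054 is a Wednesday; the first Thursday on or after it is October 29, 2054 (1 day later).
From October 29, 2054 to August 12, 2057: 63 + 365 + 366 + 224 = 1018 days (rest of 2054, 2055, 2056, to August 12, 2057 in 2057).
1018 ÷ 7 = 145 full weeks with remainder 3, so 145 more Thursdays after the first → 146.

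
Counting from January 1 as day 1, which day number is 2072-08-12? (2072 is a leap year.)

Days in months before August: 31 + 29 + 31 + 30 + 31 + 30 + 31 = 213.
Plus 12 days into August → day 225.

225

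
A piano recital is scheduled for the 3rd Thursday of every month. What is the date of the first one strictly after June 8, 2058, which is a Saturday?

June 2058 starts on a Saturday; its first Thursday is the 6th, so the 3rd Thursday is the 20th — June 20, 2058.
June 20, 2058 is after June 8, 2058, so that is the next one.

June 20, 2058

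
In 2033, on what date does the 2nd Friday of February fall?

February 2033 begins on a Tuesday, so the first Friday is February 4 (3 days later).
The 2nd Friday is 1 weeks later: 4 + 7 = 11.

11 February 2033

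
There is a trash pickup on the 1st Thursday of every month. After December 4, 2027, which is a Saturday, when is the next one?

January 6, 2028

December 2027 starts on a Wednesday, so its 1st Thursday is December 2, 2027 (1 day in).
That is not after December 4, 2027, so look at January 2028.
January 2028 starts on a Saturday, so its 1st Thursday is January 6, 2028 (5 days in).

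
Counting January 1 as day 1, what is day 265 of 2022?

January has 31 days (265 − 31 = 234 remain).
February has 28 days (234 − 28 = 206 remain).
March has 31 days (206 − 31 = 175 remain).
April has 30 days (175 − 30 = 145 remain).
May has 31 days (145 − 31 = 114 remain).
June has 30 days (114 − 30 = 84 remain).
July has 31 days (84 − 31 = 53 remain).
August has 31 days (53 − 31 = 22 remain).
22 into September → September 22.

September 22, 2022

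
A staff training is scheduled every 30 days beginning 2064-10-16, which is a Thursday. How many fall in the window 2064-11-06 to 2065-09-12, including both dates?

11

Occurrences land 30·i days after 2064-10-16 for i = 0, 1, 2, …
2064-11-06 is 21 days after the start; 21 ÷ 30 = 0 remainder 21; since the remainder is 21, round up to i = 1. First occurrence in the window: #2 on 2064-11-15 (1×30 = 30 days in).
2065-09-12 is 331 days after the start; 331 ÷ 30 = 11 remainder 1. Last occurrence in the window: #12 on 2065-09-11.
Occurrences #2 through #12: 11 in total.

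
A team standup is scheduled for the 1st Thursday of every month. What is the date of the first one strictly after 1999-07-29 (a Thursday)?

1999-08-05

July 1999 starts on a Thursday, so its 1st Thursday is 1999-07-01.
That is not after 1999-07-29, so look at August 1999.
August 1999 starts on a Sunday, so its 1st Thursday is 1999-08-05 (4 days in).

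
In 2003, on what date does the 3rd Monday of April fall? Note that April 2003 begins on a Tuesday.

April 2003 begins on a Tuesday, so the first Monday is April 7 (6 days later).
The 3rd Monday is 2 weeks later: 7 + 14 = 21.

2003-04-21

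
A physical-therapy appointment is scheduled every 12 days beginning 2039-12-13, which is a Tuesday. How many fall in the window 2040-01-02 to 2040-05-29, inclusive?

Occurrences land 12·i days after 2039-12-13 for i = 0, 1, 2, …
2040-01-02 is 20 days after the start; 20 ÷ 12 = 1 remainder 8; since the remainder is 8, round up to i = 2. First occurrence in the window: #3 on 2040-01-06 (2×12 = 24 days in).
2040-05-29 is 168 days after the start; 168 ÷ 12 = 14 remainder 0. Last occurrence in the window: #15 on 2040-05-29.
Occurrences #3 through #15: 13 in total.

13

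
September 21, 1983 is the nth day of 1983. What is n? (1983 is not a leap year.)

Days in months before September: 31 + 28 + 31 + 30 + 31 + 30 + 31 + 31 = 243.
Plus 21 days into September → day 264.

264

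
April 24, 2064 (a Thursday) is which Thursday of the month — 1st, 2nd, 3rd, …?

4th

Day 24 falls in week ⌈24/7⌉ of the month.
Days 1–7 hold the 1st Thursday, 8–14 the 2nd, 15–21 the 3rd, 22–28 the 4th, 29–31 the 5th.
24 is in the range for the 4th.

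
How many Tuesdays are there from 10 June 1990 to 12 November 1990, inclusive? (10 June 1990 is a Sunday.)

22

10 June 1990 is a Sunday; the first Tuesday on or after it is 12 June 1990 (2 days later).
From 12 June 1990 to 12 November 1990: 18 + 31 + 31 + 30 + 31 + 12 = 153 days (rest of June, July, August, September, October, November).
153 ÷ 7 = 21 full weeks with remainder 6, so 21 more Tuesdays after the first → 22.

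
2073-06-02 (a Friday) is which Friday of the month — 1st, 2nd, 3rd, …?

Day 2 falls in week ⌈2/7⌉ of the month.
Days 1–7 hold the 1st Friday, 8–14 the 2nd, 15–21 the 3rd, 22–28 the 4th, 29–31 the 5th.
2 is in the range for the 1st.

1st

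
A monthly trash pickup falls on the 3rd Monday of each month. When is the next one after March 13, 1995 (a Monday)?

March 20, 1995

March 1995 starts on a Wednesday; its first Monday is the 6th, so the 3rd Monday is the 20th — March 20, 1995.
March 20, 1995 is after March 13, 1995, so that is the next one.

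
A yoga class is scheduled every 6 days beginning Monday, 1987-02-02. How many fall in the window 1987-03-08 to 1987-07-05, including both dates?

20

Occurrences land 6·i days after 1987-02-02 for i = 0, 1, 2, …
1987-03-08 is 34 days after the start; 34 ÷ 6 = 5 remainder 4; since the remainder is 4, round up to i = 6. First occurrence in the window: #7 on 1987-03-10 (6×6 = 36 days in).
1987-07-05 is 153 days after the start; 153 ÷ 6 = 25 remainder 3. Last occurrence in the window: #26 on 1987-07-02.
Occurrences #7 through #26: 20 in total.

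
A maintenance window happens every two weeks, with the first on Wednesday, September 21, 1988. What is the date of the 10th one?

The 10th occurrence is 9 intervals after the first: 9 × 14 = 126 days after September 21, 1988.
September has 30 days — 9 days to the end of September leaves 117.
October has 31 days (86 left).
November has 30 days (56 left).
December has 31 days (25 left).
25 days into January → January 25, 1989.

January 25, 1989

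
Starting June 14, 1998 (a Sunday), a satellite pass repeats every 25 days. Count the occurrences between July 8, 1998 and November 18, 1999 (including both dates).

Occurrences land 25·i days after June 14, 1998 for i = 0, 1, 2, …
July 8, 1998 is 24 days after the start; 24 ÷ 25 = 0 remainder 24; since the remainder is 24, round up to i = 1. First occurrence in the window: #2 on July 9, 1998 (1×25 = 25 days in).
November 18, 1999 is 522 days after the start; 522 ÷ 25 = 20 remainder 22. Last occurrence in the window: #21 on October 27, 1999.
Occurrences #2 through #21: 20 in total.

20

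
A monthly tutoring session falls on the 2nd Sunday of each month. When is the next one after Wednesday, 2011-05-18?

May 2011 starts on a Sunday; its first Sunday is the 1st, so the 2nd Sunday is the 8th — 2011-05-08.
That is not after 2011-05-18, so look at June 2011.
June 2011 starts on a Wednesday; its first Sunday is the 5th, so the 2nd Sunday is the 12th — 2011-06-12.

2011-06-12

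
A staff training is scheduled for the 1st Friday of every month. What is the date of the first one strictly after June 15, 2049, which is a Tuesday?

July 2, 2049

June 2049 starts on a Tuesday, so its 1st Friday is June 4, 2049 (3 days in).
That is not after June 15, 2049, so look at July 2049.
July 2049 starts on a Thursday, so its 1st Friday is July 2, 2049 (1 day in).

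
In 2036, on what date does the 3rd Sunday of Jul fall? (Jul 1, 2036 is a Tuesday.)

Jul 2036 begins on a Tuesday, so the first Sunday is Jul 6 (5 days later).
The 3rd Sunday is 2 weeks later: 6 + 14 = 20.

Jul 20, 2036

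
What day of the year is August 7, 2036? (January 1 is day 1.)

Days in months before August: 31 + 29 + 31 + 30 + 31 + 30 + 31 = 213.
Plus 7 days into August → day 220.

220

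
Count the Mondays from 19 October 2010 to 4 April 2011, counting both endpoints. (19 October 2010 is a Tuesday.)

24

19 October 2010 is a Tuesday; the first Monday on or after it is 25 October 2010 (6 days later).
From 25 October 2010 to 4 April 2011: 6 + 30 + 31 + 31 + 28 + 31 + 4 = 161 days (rest of October, November, December, January, February, March, April).
161 ÷ 7 = 23 full weeks with remainder 0, so 23 more Mondays after the first → 24.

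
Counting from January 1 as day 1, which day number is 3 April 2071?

Days in months before April: 31 + 28 + 31 = 90.
Plus 3 days into April → day 93.

93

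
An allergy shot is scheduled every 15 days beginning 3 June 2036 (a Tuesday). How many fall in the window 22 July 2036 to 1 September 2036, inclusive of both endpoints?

Occurrences land 15·i days after 3 June 2036 for i = 0, 1, 2, …
22 July 2036 is 49 days after the start; 49 ÷ 15 = 3 remainder 4; since the remainder is 4, round up to i = 4. First occurrence in the window: #5 on 2 August 2036 (4×15 = 60 days in).
1 September 2036 is 90 days after the start; 90 ÷ 15 = 6 remainder 0. Last occurrence in the window: #7 on 1 September 2036.
Occurrences #5 through #7: 3 in total.

3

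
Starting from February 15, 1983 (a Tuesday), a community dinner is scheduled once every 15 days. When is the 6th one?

May 1, 1983

The 6th occurrence is 5 intervals after the first: 5 × 15 = 75 days after February 15, 1983.
February has 28 days — 13 days to the end of February leaves 62.
March has 31 days (31 left).
April has 30 days (1 left).
1 day into May → May 1, 1983.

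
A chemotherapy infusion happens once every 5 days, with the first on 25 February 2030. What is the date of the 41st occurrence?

13 September 2030

The 41st occurrence is 40 intervals after the first: 40 × 5 = 200 days after 25 February 2030.
February has 28 days — 3 days to the end of February leaves 197.
March has 31 days (166 left).
April has 30 days (136 left).
May has 31 days (105 left).
June has 30 days (75 left).
July has 31 days (44 left).
August has 31 days (13 left).
13 days into September → 13 September 2030.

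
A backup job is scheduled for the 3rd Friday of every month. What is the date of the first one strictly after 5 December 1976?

December 1976 starts on a Wednesday; its first Friday is the 3rd, so the 3rd Friday is the 17th — 17 December 1976.
17 December 1976 is after 5 December 1976, so that is the next one.

17 December 1976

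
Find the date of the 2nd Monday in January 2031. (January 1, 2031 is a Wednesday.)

January 2031 begins on a Wednesday, so the first Monday is January 6 (5 days later).
The 2nd Monday is 1 weeks later: 6 + 7 = 13.

2031-01-13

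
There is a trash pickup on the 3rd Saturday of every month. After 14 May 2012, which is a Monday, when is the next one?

May 2012 starts on a Tuesday; its first Saturday is the 5th, so the 3rd Saturday is the 19th — 19 May 2012.
19 May 2012 is after 14 May 2012, so that is the next one.

19 May 2012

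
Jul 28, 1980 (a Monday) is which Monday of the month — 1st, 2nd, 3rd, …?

Day 28 falls in week ⌈28/7⌉ of the month.
Days 1–7 hold the 1st Monday, 8–14 the 2nd, 15–21 the 3rd, 22–28 the 4th, 29–31 the 5th.
28 is in the range for the 4th.

4th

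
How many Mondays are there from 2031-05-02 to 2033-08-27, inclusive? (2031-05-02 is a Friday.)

121

2031-05-02 is a Friday; the first Monday on or after it is 2031-05-05 (3 days later).
From 2031-05-05 to 2033-08-27: 240 + 366 + 239 = 845 days (rest of 2031, 2032, to 2033-08-27 in 2033).
845 ÷ 7 = 120 full weeks with remainder 5, so 120 more Mondays after the first → 121.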